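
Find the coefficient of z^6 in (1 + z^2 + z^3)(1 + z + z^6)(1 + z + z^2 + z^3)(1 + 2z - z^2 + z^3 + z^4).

(1 + z^2 + z^3) has coefficients 1,0,1,1 for degrees 0…3.
(1 + z + z^6) has coefficients 1,1,0,0,0,0,1 for degrees 0…6.
Multiplying by (1 + z + z^2 + z^3) gives running coefficients 1,2,2,2,1,0,1 for degrees 0…6.
Finally multiplying by (1 + 2z - z^2 + z^3 + z^4), the product of all factors after the first has coefficients 1,4,5,5,6,4,4 for degrees 0…6.
[z^6] = 1·4 + 1·6 + 1·5 = 15.

15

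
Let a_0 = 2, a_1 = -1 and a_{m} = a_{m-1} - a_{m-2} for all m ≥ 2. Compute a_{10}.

1

The ordinary generating function has denominator 1 - q + q^2.
Iterating the recurrence: a_0,…,a_{10} = 2, -1, -3, -2, 1, 3, 2, -1, -3, -2, 1.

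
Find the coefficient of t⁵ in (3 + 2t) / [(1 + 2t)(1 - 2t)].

32

Partial fractions give a closed form: a_n = (1)·(-2)^n + (2)·2^n.
At n = 5: a_5 = 32.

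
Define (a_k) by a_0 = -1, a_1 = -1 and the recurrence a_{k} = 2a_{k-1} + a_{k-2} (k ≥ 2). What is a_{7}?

-239

The ordinary generating function has denominator 1 - 2x - x^2.
Iterating the recurrence: a_0,…,a_{7} = -1, -1, -3, -7, -17, -41, -99, -239.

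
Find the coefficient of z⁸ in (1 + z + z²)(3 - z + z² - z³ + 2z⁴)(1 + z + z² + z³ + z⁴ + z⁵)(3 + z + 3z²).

46

(1 + z + z²) has coefficients 1,1,1 for degrees 0…2.
(3 - z + z² - z³ + 2z⁴) has coefficients 3,-1,1,-1,2,0,0,0,0 for degrees 0…8.
Multiplying by (1 + z + z² + z³ + z⁴ + z⁵) gives running coefficients 3,2,3,2,4,4,1,2,1 for degrees 0…8.
Finally multiplying by (3 + z + 3z²), the product of all factors after the first has coefficients 9,9,20,15,23,22,19,19,8 for degrees 0…8.
[z⁸] = 1·8 + 1·19 + 1·19 = 46.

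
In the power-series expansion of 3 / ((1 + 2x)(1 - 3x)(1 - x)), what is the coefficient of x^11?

The denominator gives the recurrence a_n = 2a_(n−1) + 5a_(n−2) − 6a_(n−3) for n ≥ 3; the numerator fixes a_0 = 3, a_1 = 6, a_2 = 27.
Iterating: 3, 6, 27, 66, 231, 630, 2019, 5802, 17919, 52734, 160251, 476658, so a_11 = 476658.

476658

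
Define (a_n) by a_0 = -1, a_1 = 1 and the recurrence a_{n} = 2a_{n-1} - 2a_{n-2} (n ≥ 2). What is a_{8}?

-16

The ordinary generating function has denominator 1 - 2z + 2z^2.
Iterating the recurrence: a_0,…,a_{8} = -1, 1, 4, 6, 4, -4, -16, -24, -16.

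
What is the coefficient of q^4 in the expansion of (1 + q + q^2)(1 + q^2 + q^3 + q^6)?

2

(1 + q + q^2) has coefficients 1,1,1 for degrees 0…2.
(1 + q^2 + q^3 + q^6) has coefficients 1,0,1,1,0 for degrees 0…4.
[q^4] = 1·0 + 1·1 + 1·1 = 2.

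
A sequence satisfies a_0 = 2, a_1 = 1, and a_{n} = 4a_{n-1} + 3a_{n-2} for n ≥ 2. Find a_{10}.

The ordinary generating function has denominator 1 - 4y - 3y^2.
Iterating the recurrence: a_0,…,a_{10} = 2, 1, 10, 43, 202, 937, 4354, 20227, 93970, 436561, 2028154.

2028154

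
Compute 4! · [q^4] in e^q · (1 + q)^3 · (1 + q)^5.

The EGF product rule gives c_4 = Σ_{k_1+k_2+k_3=4} C(4; k_1,k_2,k_3) · ∏ g_i(k_i), where e^q gives (1)^k; (1+q)^3 gives the falling factorial (3)_k; (1+q)^5 gives the falling factorial (5)_k.
g_1(k) for k = 0…4: 1, 1, 1, 1, 1.
g_2(k) for k = 0…4: 1, 3, 6, 6, 0.
g_3(k) for k = 0…4: 1, 5, 20, 60, 120.
First combine the last two factors: h(k) = Σ_j C(k,j)·g_2(j)·g_3(k−j) for k = 0…4: 1, 8, 56, 336, 1680.
c_4 = Σ_k C(4,k)·g_1(k)·h(4−k) = 1·1·1680 + 4·1·336 + 6·1·56 + 4·1·8 + 1·1·1 = 1680 + 1344 + 336 + 32 + 1 = 3393.

3393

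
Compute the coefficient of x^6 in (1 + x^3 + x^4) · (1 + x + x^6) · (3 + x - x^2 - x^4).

(1 + x^3 + x^4) has coefficients 1,0,0,1,1 for degrees 0…4.
(1 + x + x^6) has coefficients 1,1,0,0,0,0,1 for degrees 0…6.
Finally multiplying by (3 + x - x^2 - x^4), the product of all factors after the first has coefficients 3,4,0,-1,-1,-1,3 for degrees 0…6.
[x^6] = 1·3 + 1·(-1) + 1·0 = 2.

2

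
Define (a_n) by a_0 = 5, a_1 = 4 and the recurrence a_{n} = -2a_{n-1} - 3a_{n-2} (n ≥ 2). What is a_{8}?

-419

The ordinary generating function has denominator 1 + 2x + 3x^2.
Iterating the recurrence: a_0,…,a_{8} = 5, 4, -23, 34, 1, -104, 205, -98, -419.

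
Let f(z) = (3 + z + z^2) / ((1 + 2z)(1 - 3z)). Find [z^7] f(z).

The denominator gives the recurrence a_n = a_(n−1) + 6a_(n−2) for n ≥ 3; the numerator fixes a_0 = 3, a_1 = 4, a_2 = 23.
Iterating: 3, 4, 23, 47, 185, 467, 1577, 4379, so a_7 = 4379.

4379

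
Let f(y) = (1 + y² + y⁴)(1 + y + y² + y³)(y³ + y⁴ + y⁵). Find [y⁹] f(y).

(1 + y² + y⁴) has coefficients 1,0,1,0,1 for degrees 0…4.
(1 + y + y² + y³) has coefficients 1,1,1,1,0,0,0,0,0,0 for degrees 0…9.
Finally multiplying by (y³ + y⁴ + y⁵), the product of all factors after the first has coefficients 0,0,0,1,2,3,3,2,1,0 for degrees 0…9.
[y⁹] = 1·0 + 1·2 + 1·3 = 5.

5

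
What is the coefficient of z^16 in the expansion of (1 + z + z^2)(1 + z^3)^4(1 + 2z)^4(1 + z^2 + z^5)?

717

(1 + z + z^2) has coefficients 1,1,1 for degrees 0…2.
(1 + z^3)^4 has coefficients 1,0,0,4,0,0,6,0,0,4,0,0,1,0,0,0,0 for degrees 0…16.
Multiplying by (1 + 2z)^4 gives running coefficients 1,8,24,36,48,96,134,112,144,196,128,96,129,72,24,32,16 for degrees 0…16.
Finally multiplying by (1 + z^2 + z^5), the product of all factors after the first has coefficients 1,8,25,44,72,133,190,232,314,356,368,426,369,312,349,232,136 for degrees 0…16.
[z^16] = 1·136 + 1·232 + 1·349 = 717.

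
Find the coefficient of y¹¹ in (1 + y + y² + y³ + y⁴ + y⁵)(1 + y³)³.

4

(1 + y + y² + y³ + y⁴ + y⁵) has coefficients 1,1,1,1,1,1 for degrees 0…5.
(1 + y³)³ has coefficients 1,0,0,3,0,0,3,0,0,1,0,0 for degrees 0…11.
[y¹¹] = 1·0 + 1·0 + 1·1 + 1·0 + 1·0 + 1·3 = 4.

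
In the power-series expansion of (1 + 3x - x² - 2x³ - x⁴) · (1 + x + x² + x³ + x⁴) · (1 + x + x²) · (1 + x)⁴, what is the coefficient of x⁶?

59

(1 + 3x - x² - 2x³ - x⁴) has coefficients 1,3,-1,-2,-1 for degrees 0…4.
(1 + x + x² + x³ + x⁴) has coefficients 1,1,1,1,1,0,0 for degrees 0…6.
Multiplying by (1 + x + x²) gives running coefficients 1,2,3,3,3,2,1 for degrees 0…6.
Finally multiplying by (1 + x)⁴, the product of all factors after the first has coefficients 1,6,17,31,42,46,42 for degrees 0…6.
[x⁶] = 1·42 + 3·46 − 1·42 − 2·31 − 1·17 = 59.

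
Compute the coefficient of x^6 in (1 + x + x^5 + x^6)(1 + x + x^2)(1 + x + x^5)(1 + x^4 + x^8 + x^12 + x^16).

(1 + x + x^5 + x^6) has coefficients 1,1,0,0,0,1,1 for degrees 0…6.
(1 + x + x^2) has coefficients 1,1,1,0,0,0,0 for degrees 0…6.
Multiplying by (1 + x + x^5) gives running coefficients 1,2,2,1,0,1,1 for degrees 0…6.
Finally multiplying by (1 + x^4 + x^8 + x^12 + x^16), the product of all factors after the first has coefficients 1,2,2,1,1,3,3 for degrees 0…6.
[x^6] = 1·3 + 1·3 + 1·2 + 1·1 = 9.

9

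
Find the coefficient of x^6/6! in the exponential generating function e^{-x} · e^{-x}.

The EGF product rule gives c_6 = Σ_{k_1+k_2=6} C(6; k_1,k_2) · ∏ g_i(k_i), where e^{-x} gives (-1)^k; e^{-x} gives (-1)^k.
g_1(k) for k = 0…6: 1, -1, 1, -1, 1, -1, 1.
g_2(k) for k = 0…6: 1, -1, 1, -1, 1, -1, 1.
c_6 = Σ_k C(6,k)·g_1(k)·g_2(6−k) = 1·1·1 + 6·(-1)·(-1) + 15·1·1 + 20·(-1)·(-1) + 15·1·1 + 6·(-1)·(-1) + 1·1·1 = 1 + 6 + 15 + 20 + 15 + 6 + 1 = 64.

64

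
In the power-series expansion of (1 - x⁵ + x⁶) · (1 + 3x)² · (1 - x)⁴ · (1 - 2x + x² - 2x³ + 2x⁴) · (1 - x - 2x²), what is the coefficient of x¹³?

(1 - x⁵ + x⁶) has coefficients 1,0,0,0,0,-1,1 for degrees 0…6.
(1 + 3x)² has coefficients 1,6,9,0,0,0,0,0,0,0,0,0,0,0 for degrees 0…13.
Multiplying by (1 - x)⁴ gives running coefficients 1,2,-9,-4,31,-30,9,0,0,0,0,0,0,0 for degrees 0…13.
Multiplying by (1 - 2x + x² - 2x³ + 2x⁴) gives running coefficients 1,0,-12,14,28,-74,90,-118,131,-78,18,0,0,0 for degrees 0…13.
Finally multiplying by (1 - x - 2x²), the product of all factors after the first has coefficients 1,-1,-14,26,38,-130,108,-60,69,27,-166,138,-36,0 for degrees 0…13.
[x¹³] = 1·0 − 1·69 + 1·(-60) = -129.

-129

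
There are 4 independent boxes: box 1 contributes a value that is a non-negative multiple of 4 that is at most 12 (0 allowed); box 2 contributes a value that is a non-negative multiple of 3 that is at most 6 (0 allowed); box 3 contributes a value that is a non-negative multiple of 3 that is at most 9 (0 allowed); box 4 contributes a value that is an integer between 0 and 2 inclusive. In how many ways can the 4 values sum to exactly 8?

The generating function for the choices is (1 + q^4 + q^8 + q^12)·(1 + q^3 + q^6)·(1 + q^3 + q^6 + q^9)·(1 + q + q^2); the count is [q^8].
(1 + q^4 + q^8 + q^12) has coefficients 1,0,0,0,1,0,0,0,1 for degrees 0…8.
(1 + q^3 + q^6) has coefficients 1,0,0,1,0,0,1,0,0 for degrees 0…8.
Multiplying by (1 + q^3 + q^6 + q^9) gives running coefficients 1,0,0,2,0,0,3,0,0 for degrees 0…8.
Finally multiplying by (1 + q + q^2), the product of all factors after the first has coefficients 1,1,1,2,2,2,3,3,3 for degrees 0…8.
[q^8] = 1·3 + 1·2 + 1·1 = 6.

6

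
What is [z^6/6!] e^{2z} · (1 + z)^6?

58576

The EGF product rule gives c_6 = Σ_{k_1+k_2=6} C(6; k_1,k_2) · ∏ g_i(k_i), where e^{2z} gives (2)^k; (1+z)^6 gives the falling factorial (6)_k.
g_1(k) for k = 0…6: 1, 2, 4, 8, 16, 32, 64.
g_2(k) for k = 0…6: 1, 6, 30, 120, 360, 720, 720.
c_6 = Σ_k C(6,k)·g_1(k)·g_2(6−k) = 1·1·720 + 6·2·720 + 15·4·360 + 20·8·120 + 15·16·30 + 6·32·6 + 1·64·1 = 720 + 8640 + 21600 + 19200 + 7200 + 1152 + 64 = 58576.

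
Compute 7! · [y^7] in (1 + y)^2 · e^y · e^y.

2368

The EGF product rule gives c_7 = Σ_{k_1+k_2+k_3=7} C(7; k_1,k_2,k_3) · ∏ g_i(k_i), where (1+y)^2 gives the falling factorial (2)_k; e^y gives (1)^k; e^y gives (1)^k.
g_1(k) for k = 0…7: 1, 2, 2, 0, 0, 0, 0, 0.
g_2(k) for k = 0…7: 1, 1, 1, 1, 1, 1, 1, 1.
g_3(k) for k = 0…7: 1, 1, 1, 1, 1, 1, 1, 1.
First combine the last two factors: h(k) = Σ_j C(k,j)·g_2(j)·g_3(k−j) for k = 0…7: 1, 2, 4, 8, 16, 32, 64, 128.
c_7 = Σ_k C(7,k)·g_1(k)·h(7−k) = 1·1·128 + 7·2·64 + 21·2·32 = 128 + 896 + 1344 = 2368.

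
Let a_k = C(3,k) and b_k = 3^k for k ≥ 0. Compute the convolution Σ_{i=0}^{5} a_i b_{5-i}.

Write out a_i and b_{5-i} for i = 0,…,5 and sum the products.
Σ = 1·243 + 3·81 + 3·27 + 1·9 + 0·3 + 0·1 = 576.

576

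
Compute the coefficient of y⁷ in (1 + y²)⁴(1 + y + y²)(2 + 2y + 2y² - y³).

30

(1 + y²)⁴ has coefficients 1,0,4,0,6,0,4,0 for degrees 0…7.
(1 + y + y²) has coefficients 1,1,1,0,0,0,0,0 for degrees 0…7.
Finally multiplying by (2 + 2y + 2y² - y³), the product of all factors after the first has coefficients 2,4,6,3,1,-1,0,0 for degrees 0…7.
[y⁷] = 1·0 + 4·(-1) + 6·3 + 4·4 = 30.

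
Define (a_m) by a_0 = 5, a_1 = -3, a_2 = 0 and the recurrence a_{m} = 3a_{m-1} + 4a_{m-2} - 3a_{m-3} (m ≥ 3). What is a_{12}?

The ordinary generating function has denominator 1 - 3x - 4x^2 + 3x^3.
Iterating the recurrence: a_0,…,a_{12} = 5, -3, 0, -27, -72, -324, -1179, -4617, -17595, -67716, -259677, -997110, -3826890.

-3826890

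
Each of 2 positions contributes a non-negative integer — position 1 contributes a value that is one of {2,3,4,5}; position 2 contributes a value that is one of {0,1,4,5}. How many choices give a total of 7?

The generating function for the choices is (z^2 + z^3 + z^4 + z^5)·(1 + z + z^4 + z^5); the count is [z^7].
(z^2 + z^3 + z^4 + z^5) has coefficients 0,0,1,1,1,1 for degrees 0…5.
(1 + z + z^4 + z^5) has coefficients 1,1,0,0,1,1,0,0 for degrees 0…7.
[z^7] = 1·1 + 1·1 + 1·0 + 1·0 = 2.

2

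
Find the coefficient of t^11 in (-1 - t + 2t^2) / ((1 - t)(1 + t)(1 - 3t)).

-221434

Partial fractions give a closed form: a_n = (1/4)·(-1)^n + (-5/4)·3^n.
At n = 11: a_11 = -221434.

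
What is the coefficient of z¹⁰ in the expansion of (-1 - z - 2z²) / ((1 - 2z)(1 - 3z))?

-271466

The denominator gives the recurrence a_n = 5a_(n−1) − 6a_(n−2) for n ≥ 3; the numerator fixes a_0 = -1, a_1 = -6, a_2 = -26.
Iterating: -1, -6, -26, -94, -314, -1006, -3146, -9694, -29594, -89806, -271466, so a_10 = -271466.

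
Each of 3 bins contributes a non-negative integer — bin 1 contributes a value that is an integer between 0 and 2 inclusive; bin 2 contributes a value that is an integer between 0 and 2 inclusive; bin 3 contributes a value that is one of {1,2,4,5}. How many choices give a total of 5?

The generating function for the choices is (1 + z + z^2)·(1 + z + z^2)·(z + z^2 + z^4 + z^5); the count is [z^5].
(1 + z + z^2) has coefficients 1,1,1 for degrees 0…2.
(1 + z + z^2) has coefficients 1,1,1,0,0,0 for degrees 0…5.
Finally multiplying by (z + z^2 + z^4 + z^5), the product of all factors after the first has coefficients 0,1,2,2,2,2 for degrees 0…5.
[z^5] = 1·2 + 1·2 + 1·2 = 6.

6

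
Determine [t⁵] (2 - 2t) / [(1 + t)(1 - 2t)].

Partial fractions give a closed form: a_n = (4/3)·(-1)^n + (2/3)·2^n.
At n = 5: a_5 = 20.

20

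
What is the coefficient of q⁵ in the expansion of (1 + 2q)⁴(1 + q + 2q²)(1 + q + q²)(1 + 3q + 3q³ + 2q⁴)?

(1 + 2q)⁴ has coefficients 1,8,24,32,16 for degrees 0…4.
(1 + q + 2q²) has coefficients 1,1,2,0,0,0 for degrees 0…5.
Multiplying by (1 + q + q²) gives running coefficients 1,2,4,3,2,0 for degrees 0…5.
Finally multiplying by (1 + 3q + 3q³ + 2q⁴), the product of all factors after the first has coefficients 1,5,10,18,19,22 for degrees 0…5.
[q⁵] = 1·22 + 8·19 + 24·18 + 32·10 + 16·5 = 1006.

1006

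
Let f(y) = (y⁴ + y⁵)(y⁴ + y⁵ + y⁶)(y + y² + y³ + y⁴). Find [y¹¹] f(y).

(y⁴ + y⁵) has coefficients 0,0,0,0,1,1 for degrees 0…5.
(y⁴ + y⁵ + y⁶) has coefficients 0,0,0,0,1,1,1,0,0,0,0,0 for degrees 0…11.
Finally multiplying by (y + y² + y³ + y⁴), the product of all factors after the first has coefficients 0,0,0,0,0,1,2,3,3,2,1,0 for degrees 0…11.
[y¹¹] = 1·3 + 1·2 = 5.

5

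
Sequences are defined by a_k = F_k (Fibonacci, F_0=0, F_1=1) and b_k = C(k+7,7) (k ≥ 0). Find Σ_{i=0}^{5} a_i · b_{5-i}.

551

This is [x^5] in the product of the two ordinary generating functions.
Σ = 0·792 + 1·330 + 1·120 + 2·36 + 3·8 + 5·1 = 551.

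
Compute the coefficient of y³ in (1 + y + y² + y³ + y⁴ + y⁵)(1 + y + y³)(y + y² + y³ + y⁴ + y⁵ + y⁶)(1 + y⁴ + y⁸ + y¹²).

5

(1 + y + y² + y³ + y⁴ + y⁵) has coefficients 1,1,1,1 for degrees 0…3.
(1 + y + y³) has coefficients 1,1,0,1 for degrees 0…3.
Multiplying by (y + y² + y³ + y⁴ + y⁵ + y⁶) gives running coefficients 0,1,2,2 for degrees 0…3.
Finally multiplying by (1 + y⁴ + y⁸ + y¹²), the product of all factors after the first has coefficients 0,1,2,2 for degrees 0…3.
[y³] = 1·2 + 1·2 + 1·1 + 1·0 = 5.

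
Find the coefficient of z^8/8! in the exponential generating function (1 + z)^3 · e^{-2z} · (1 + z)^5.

14464

The EGF product rule gives c_8 = Σ_{k_1+k_2+k_3=8} C(8; k_1,k_2,k_3) · ∏ g_i(k_i), where (1+z)^3 gives the falling factorial (3)_k; e^{-2z} gives (-2)^k; (1+z)^5 gives the falling factorial (5)_k.
g_1(k) for k = 0…8: 1, 3, 6, 6, 0, 0, 0, 0, 0.
g_2(k) for k = 0…8: 1, -2, 4, -8, 16, -32, 64, -128, 256.
g_3(k) for k = 0…8: 1, 5, 20, 60, 120, 120, 0, 0, 0.
First combine the last two factors: h(k) = Σ_j C(k,j)·g_2(j)·g_3(k−j) for k = 0…8: 1, 3, 4, -8, -24, 88, 64, -1248, 4096.
c_8 = Σ_k C(8,k)·g_1(k)·h(8−k) = 1·1·4096 + 8·3·(-1248) + 28·6·64 + 56·6·88 = 4096 − 29952 + 10752 + 29568 = 14464.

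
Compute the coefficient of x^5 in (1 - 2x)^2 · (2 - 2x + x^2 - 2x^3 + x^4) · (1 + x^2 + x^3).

-9

(1 - 2x)^2 has coefficients 1,-4,4 for degrees 0…2.
(2 - 2x + x^2 - 2x^3 + x^4) has coefficients 2,-2,1,-2,1,0 for degrees 0…5.
Finally multiplying by (1 + x^2 + x^3), the product of all factors after the first has coefficients 2,-2,3,-2,0,-1 for degrees 0…5.
[x^5] = 1·(-1) − 4·0 + 4·(-2) = -9.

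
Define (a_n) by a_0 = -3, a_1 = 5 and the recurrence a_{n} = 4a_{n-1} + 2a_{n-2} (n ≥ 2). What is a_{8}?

The ordinary generating function has denominator 1 - 4t - 2t^2.
Iterating the recurrence: a_0,…,a_{8} = -3, 5, 14, 66, 292, 1300, 5784, 25736, 114512.

114512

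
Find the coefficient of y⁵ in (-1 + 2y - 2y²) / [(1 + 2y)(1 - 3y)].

-49

The denominator gives the recurrence a_n = a_(n−1) + 6a_(n−2) for n ≥ 3; the numerator fixes a_0 = -1, a_1 = 1, a_2 = -7.
Iterating: -1, 1, -7, -1, -43, -49, so a_5 = -49.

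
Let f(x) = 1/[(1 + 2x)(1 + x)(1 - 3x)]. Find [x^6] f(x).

379

Partial fractions give a closed form: a_n = (4/5)·(-2)^n + (-1/4)·(-1)^n + (9/20)·3^n.
At n = 6: a_6 = 379.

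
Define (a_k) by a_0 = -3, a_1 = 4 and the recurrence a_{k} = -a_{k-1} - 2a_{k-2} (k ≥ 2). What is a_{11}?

158

The ordinary generating function has denominator 1 + t + 2t^2.
Iterating the recurrence: a_0,…,a_{11} = -3, 4, 2, -10, 6, 14, -26, -2, 54, -50, -58, 158.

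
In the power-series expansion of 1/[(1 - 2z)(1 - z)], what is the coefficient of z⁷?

Partial fractions give a closed form: a_n = (2)·2^n + (-1)·1^n.
At n = 7: a_7 = 255.

255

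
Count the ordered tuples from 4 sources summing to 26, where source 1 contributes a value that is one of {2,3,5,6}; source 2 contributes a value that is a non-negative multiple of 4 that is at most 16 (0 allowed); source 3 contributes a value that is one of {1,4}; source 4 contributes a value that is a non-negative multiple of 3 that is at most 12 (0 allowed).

The generating function for the choices is (y² + y³ + y⁵ + y⁶)·(1 + y⁴ + y⁸ + y¹² + y¹⁶)·(y + y⁴)·(1 + y³ + y⁶ + y⁹ + y¹²); the count is [y²⁶].
(y² + y³ + y⁵ + y⁶) has coefficients 0,0,1,1,0,1,1 for degrees 0…6.
(1 + y⁴ + y⁸ + y¹² + y¹⁶) has coefficients 1,0,0,0,1,0,0,0,1,0,0,0,1,0,0,0,1,0,0,0,0,0,0,0,0,0,0 for degrees 0…26.
Multiplying by (y + y⁴) gives running coefficients 0,1,0,0,1,1,0,0,1,1,0,0,1,1,0,0,1,1,0,0,1,0,0,0,0,0,0 for degrees 0…26.
Finally multiplying by (1 + y³ + y⁶ + y⁹ + y¹²), the product of all factors after the first has coefficients 0,1,0,0,2,1,0,2,2,1,2,2,2,3,2,2,3,3,2,2,3,2,2,2,1,2,2 for degrees 0…26.
[y²⁶] = 1·1 + 1·2 + 1·2 + 1·3 = 8.

8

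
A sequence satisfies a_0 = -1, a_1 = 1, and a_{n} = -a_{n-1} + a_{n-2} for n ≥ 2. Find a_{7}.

The ordinary generating function has denominator 1 + x - x^2.
Iterating the recurrence: a_0,…,a_{7} = -1, 1, -2, 3, -5, 8, -13, 21.

21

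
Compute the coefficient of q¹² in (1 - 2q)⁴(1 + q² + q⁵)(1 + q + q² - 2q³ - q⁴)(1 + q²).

-72

(1 - 2q)⁴ has coefficients 1,-8,24,-32,16 for degrees 0…4.
(1 + q² + q⁵) has coefficients 1,0,1,0,0,1,0,0,0,0,0,0,0 for degrees 0…12.
Multiplying by (1 + q + q² - 2q³ - q⁴) gives running coefficients 1,1,2,-1,0,-1,0,1,-2,-1,0,0,0 for degrees 0…12.
Finally multiplying by (1 + q²), the product of all factors after the first has coefficients 1,1,3,0,2,-2,0,0,-2,0,-2,-1,0 for degrees 0…12.
[q¹²] = 1·0 − 8·(-1) + 24·(-2) − 32·0 + 16·(-2) = -72.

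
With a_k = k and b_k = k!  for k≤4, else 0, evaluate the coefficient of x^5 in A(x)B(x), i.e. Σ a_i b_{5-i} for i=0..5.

51

This is [x^5] in the product of the two ordinary generating functions.
Σ = 0·0 + 1·24 + 2·6 + 3·2 + 4·1 + 5·1 = 51.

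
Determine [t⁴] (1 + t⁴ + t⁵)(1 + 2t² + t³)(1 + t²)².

(1 + t⁴ + t⁵) has coefficients 1,0,0,0,1 for degrees 0…4.
(1 + 2t² + t³) has coefficients 1,0,2,1,0 for degrees 0…4.
Finally multiplying by (1 + t²)², the product of all factors after the first has coefficients 1,0,4,1,5 for degrees 0…4.
[t⁴] = 1·5 + 1·1 = 6.

6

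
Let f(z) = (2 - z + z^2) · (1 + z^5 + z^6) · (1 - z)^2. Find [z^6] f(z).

-3

(2 - z + z^2) has coefficients 2,-1,1 for degrees 0…2.
(1 + z^5 + z^6) has coefficients 1,0,0,0,0,1,1 for degrees 0…6.
Finally multiplying by (1 - z)^2, the product of all factors after the first has coefficients 1,-2,1,0,0,1,-1 for degrees 0…6.
[z^6] = 2·(-1) − 1·1 + 1·0 = -3.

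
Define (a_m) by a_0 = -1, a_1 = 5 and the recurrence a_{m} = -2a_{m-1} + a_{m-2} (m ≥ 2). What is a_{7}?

The ordinary generating function has denominator 1 + 2x - x^2.
Iterating the recurrence: a_0,…,a_{7} = -1, 5, -11, 27, -65, 157, -379, 915.

915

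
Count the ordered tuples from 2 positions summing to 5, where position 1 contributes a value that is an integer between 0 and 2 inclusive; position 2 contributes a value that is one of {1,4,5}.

2

The generating function for the choices is (1 + q + q^2)·(q + q^4 + q^5); the count is [q^5].
(1 + q + q^2) has coefficients 1,1,1 for degrees 0…2.
(q + q^4 + q^5) has coefficients 0,1,0,0,1,1 for degrees 0…5.
[q^5] = 1·1 + 1·1 + 1·0 = 2.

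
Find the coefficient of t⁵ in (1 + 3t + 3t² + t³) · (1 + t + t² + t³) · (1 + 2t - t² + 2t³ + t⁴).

28

(1 + 3t + 3t² + t³) has coefficients 1,3,3,1 for degrees 0…3.
(1 + t + t² + t³) has coefficients 1,1,1,1,0,0 for degrees 0…5.
Finally multiplying by (1 + 2t - t² + 2t³ + t⁴), the product of all factors after the first has coefficients 1,3,2,4,4,2 for degrees 0…5.
[t⁵] = 1·2 + 3·4 + 3·4 + 1·2 = 28.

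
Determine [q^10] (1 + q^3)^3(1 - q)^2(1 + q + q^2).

2

(1 + q^3)^3 has coefficients 1,0,0,3,0,0,3,0,0,1 for degrees 0…9.
(1 - q)^2 has coefficients 1,-2,1,0,0,0,0,0,0,0,0 for degrees 0…10.
Finally multiplying by (1 + q + q^2), the product of all factors after the first has coefficients 1,-1,0,-1,1,0,0,0,0,0,0 for degrees 0…10.
[q^10] = 1·0 + 3·0 + 3·1 + 1·(-1) = 2.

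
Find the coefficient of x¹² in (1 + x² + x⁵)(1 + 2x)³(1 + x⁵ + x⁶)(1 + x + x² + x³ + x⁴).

115

(1 + x² + x⁵) has coefficients 1,0,1,0,0,1 for degrees 0…5.
(1 + 2x)³ has coefficients 1,6,12,8,0,0,0,0,0,0,0,0,0 for degrees 0…12.
Multiplying by (1 + x⁵ + x⁶) gives running coefficients 1,6,12,8,0,1,7,18,20,8,0,0,0 for degrees 0…12.
Finally multiplying by (1 + x + x² + x³ + x⁴), the product of all factors after the first has coefficients 1,7,19,27,27,27,28,34,46,54,53,46,28 for degrees 0…12.
[x¹²] = 1·28 + 1·53 + 1·34 = 115.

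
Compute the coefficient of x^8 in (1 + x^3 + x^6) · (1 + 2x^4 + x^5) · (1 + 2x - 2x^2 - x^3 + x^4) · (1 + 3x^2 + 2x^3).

4

(1 + x^3 + x^6) has coefficients 1,0,0,1,0,0,1 for degrees 0…6.
(1 + 2x^4 + x^5) has coefficients 1,0,0,0,2,1,0,0,0 for degrees 0…8.
Multiplying by (1 + 2x - 2x^2 - x^3 + x^4) gives running coefficients 1,2,-2,-1,3,5,-2,-4,1 for degrees 0…8.
Finally multiplying by (1 + 3x^2 + 2x^3), the product of all factors after the first has coefficients 1,2,1,7,1,-2,5,17,5 for degrees 0…8.
[x^8] = 1·5 + 1·(-2) + 1·1 = 4.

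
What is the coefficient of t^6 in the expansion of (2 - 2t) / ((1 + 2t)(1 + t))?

380

The denominator gives the recurrence a_n = −3a_(n−1) − 2a_(n−2) for n ≥ 2; the numerator fixes a_0 = 2, a_1 = -8.
Iterating: 2, -8, 20, -44, 92, -188, 380, so a_6 = 380.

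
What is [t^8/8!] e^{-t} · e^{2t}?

1

The EGF product rule gives c_8 = Σ_{k_1+k_2=8} C(8; k_1,k_2) · ∏ g_i(k_i), where e^{-t} gives (-1)^k; e^{2t} gives (2)^k.
g_1(k) for k = 0…8: 1, -1, 1, -1, 1, -1, 1, -1, 1.
g_2(k) for k = 0…8: 1, 2, 4, 8, 16, 32, 64, 128, 256.
c_8 = Σ_k C(8,k)·g_1(k)·g_2(8−k) = 1·1·256 + 8·(-1)·128 + 28·1·64 + 56·(-1)·32 + 70·1·16 + 56·(-1)·8 + 28·1·4 + 8·(-1)·2 + 1·1·1 = 256 − 1024 + 1792 − 1792 + 1120 − 448 + 112 − 16 + 1 = 1.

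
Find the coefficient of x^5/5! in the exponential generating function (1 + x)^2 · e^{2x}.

352

The EGF product rule gives c_5 = Σ_{k_1+k_2=5} C(5; k_1,k_2) · ∏ g_i(k_i), where (1+x)^2 gives the falling factorial (2)_k; e^{2x} gives (2)^k.
g_1(k) for k = 0…5: 1, 2, 2, 0, 0, 0.
g_2(k) for k = 0…5: 1, 2, 4, 8, 16, 32.
c_5 = Σ_k C(5,k)·g_1(k)·g_2(5−k) = 1·1·32 + 5·2·16 + 10·2·8 = 32 + 160 + 160 = 352.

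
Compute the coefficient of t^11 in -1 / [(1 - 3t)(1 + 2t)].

The denominator gives the recurrence a_n = a_(n−1) + 6a_(n−2) for n ≥ 2; the numerator fixes a_0 = -1, a_1 = -1.
Iterating: -1, -1, -7, -13, -55, -133, -463, -1261, -4039, -11605, -35839, -105469, so a_11 = -105469.

-105469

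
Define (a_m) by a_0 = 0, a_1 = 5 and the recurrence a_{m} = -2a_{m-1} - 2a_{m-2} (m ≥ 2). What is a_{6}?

The ordinary generating function has denominator 1 + 2y + 2y^2.
Iterating the recurrence: a_0,…,a_{6} = 0, 5, -10, 10, 0, -20, 40.

40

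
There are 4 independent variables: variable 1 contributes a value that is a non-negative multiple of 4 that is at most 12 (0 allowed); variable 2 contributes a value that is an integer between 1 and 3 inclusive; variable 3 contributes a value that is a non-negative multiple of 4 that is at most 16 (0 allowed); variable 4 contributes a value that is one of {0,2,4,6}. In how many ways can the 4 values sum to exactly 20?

8

The generating function for the choices is (1 + q⁴ + q⁸ + q¹²)·(q + q² + q³)·(1 + q⁴ + q⁸ + q¹² + q¹⁶)·(1 + q² + q⁴ + q⁶); the count is [q²⁰].
(1 + q⁴ + q⁸ + q¹²) has coefficients 1,0,0,0,1,0,0,0,1,0,0,0,1 for degrees 0…12.
(q + q² + q³) has coefficients 0,1,1,1,0,0,0,0,0,0,0,0,0,0,0,0,0,0,0,0,0 for degrees 0…20.
Multiplying by (1 + q⁴ + q⁸ + q¹² + q¹⁶) gives running coefficients 0,1,1,1,0,1,1,1,0,1,1,1,0,1,1,1,0,1,1,1,0 for degrees 0…20.
Finally multiplying by (1 + q² + q⁴ + q⁶), the product of all factors after the first has coefficients 0,1,1,2,1,3,2,4,2,4,2,4,2,4,2,4,2,4,2,4,2 for degrees 0…20.
[q²⁰] = 1·2 + 1·2 + 1·2 + 1·2 = 8.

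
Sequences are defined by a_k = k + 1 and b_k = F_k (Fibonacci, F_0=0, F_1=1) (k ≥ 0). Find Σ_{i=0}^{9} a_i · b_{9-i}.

221

Write out a_i and b_{9-i} for i = 0,…,9 and sum the products.
Σ = 1·34 + 2·21 + 3·13 + 4·8 + 5·5 + 6·3 + 7·2 + 8·1 + 9·1 + 10·0 = 221.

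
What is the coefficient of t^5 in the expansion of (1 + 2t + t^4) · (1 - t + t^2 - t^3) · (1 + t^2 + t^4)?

(1 + 2t + t^4) has coefficients 1,2,0,0,1 for degrees 0…4.
(1 - t + t^2 - t^3) has coefficients 1,-1,1,-1,0,0 for degrees 0…5.
Finally multiplying by (1 + t^2 + t^4), the product of all factors after the first has coefficients 1,-1,2,-2,2,-2 for degrees 0…5.
[t^5] = 1·(-2) + 2·2 + 1·(-1) = 1.

1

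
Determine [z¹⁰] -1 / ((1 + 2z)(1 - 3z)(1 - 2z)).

-105469

Partial fractions give a closed form: a_n = (-1/5)·(-2)^n + (-9/5)·3^n + (1)·2^n.
At n = 10: a_10 = -105469.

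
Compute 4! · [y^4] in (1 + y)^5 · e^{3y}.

The EGF product rule gives c_4 = Σ_{k_1+k_2=4} C(4; k_1,k_2) · ∏ g_i(k_i), where (1+y)^5 gives the falling factorial (5)_k; e^{3y} gives (3)^k.
g_1(k) for k = 0…4: 1, 5, 20, 60, 120.
g_2(k) for k = 0…4: 1, 3, 9, 27, 81.
c_4 = Σ_k C(4,k)·g_1(k)·g_2(4−k) = 1·1·81 + 4·5·27 + 6·20·9 + 4·60·3 + 1·120·1 = 81 + 540 + 1080 + 720 + 120 = 2541.

2541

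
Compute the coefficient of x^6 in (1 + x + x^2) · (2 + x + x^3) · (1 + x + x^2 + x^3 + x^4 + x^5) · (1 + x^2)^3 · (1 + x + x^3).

(1 + x + x^2) has coefficients 1,1,1 for degrees 0…2.
(2 + x + x^3) has coefficients 2,1,0,1,0,0,0 for degrees 0…6.
Multiplying by (1 + x + x^2 + x^3 + x^4 + x^5) gives running coefficients 2,3,3,4,4,4,2 for degrees 0…6.
Multiplying by (1 + x^2)^3 gives running coefficients 2,3,9,13,19,25,25 for degrees 0…6.
Finally multiplying by (1 + x + x^3), the product of all factors after the first has coefficients 2,5,12,24,35,53,63 for degrees 0…6.
[x^6] = 1·63 + 1·53 + 1·35 = 151.

151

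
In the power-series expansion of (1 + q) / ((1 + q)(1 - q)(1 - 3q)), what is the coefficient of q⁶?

The denominator gives the recurrence a_n = 3a_(n−1) + a_(n−2) − 3a_(n−3) for n ≥ 3; the numerator fixes a_0 = 1, a_1 = 4, a_2 = 13.
Iterating: 1, 4, 13, 40, 121, 364, 1093, so a_6 = 1093.

1093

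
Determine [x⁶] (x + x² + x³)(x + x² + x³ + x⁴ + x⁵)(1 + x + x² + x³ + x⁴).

(x + x² + x³) has coefficients 0,1,1,1 for degrees 0…3.
(x + x² + x³ + x⁴ + x⁵) has coefficients 0,1,1,1,1,1,0 for degrees 0…6.
Finally multiplying by (1 + x + x² + x³ + x⁴), the product of all factors after the first has coefficients 0,1,2,3,4,5,4 for degrees 0…6.
[x⁶] = 1·5 + 1·4 + 1·3 = 12.

12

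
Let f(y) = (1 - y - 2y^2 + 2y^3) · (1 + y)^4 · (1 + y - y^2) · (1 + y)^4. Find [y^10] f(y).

4

(1 - y - 2y^2 + 2y^3) has coefficients 1,-1,-2,2 for degrees 0…3.
(1 + y)^4 has coefficients 1,4,6,4,1,0,0,0,0,0,0 for degrees 0…10.
Multiplying by (1 + y - y^2) gives running coefficients 1,5,9,6,-1,-3,-1,0,0,0,0 for degrees 0…10.
Finally multiplying by (1 + y)^4, the product of all factors after the first has coefficients 1,9,35,76,98,70,14,-20,-19,-7,-1 for degrees 0…10.
[y^10] = 1·(-1) − 1·(-7) − 2·(-19) + 2·(-20) = 4.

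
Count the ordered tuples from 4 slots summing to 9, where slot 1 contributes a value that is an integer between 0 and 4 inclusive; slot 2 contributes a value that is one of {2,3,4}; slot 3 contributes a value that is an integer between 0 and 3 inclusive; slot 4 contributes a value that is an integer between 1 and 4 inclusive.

40

The generating function for the choices is (1 + x + x² + x³ + x⁴)·(x² + x³ + x⁴)·(1 + x + x² + x³)·(x + x² + x³ + x⁴); the count is [x⁹].
(1 + x + x² + x³ + x⁴) has coefficients 1,1,1,1,1 for degrees 0…4.
(x² + x³ + x⁴) has coefficients 0,0,1,1,1,0,0,0,0,0 for degrees 0…9.
Multiplying by (1 + x + x² + x³) gives running coefficients 0,0,1,2,3,3,2,1,0,0 for degrees 0…9.
Finally multiplying by (x + x² + x³ + x⁴), the product of all factors after the first has coefficients 0,0,0,1,3,6,9,10,9,6 for degrees 0…9.
[x⁹] = 1·6 + 1·9 + 1·10 + 1·9 + 1·6 = 40.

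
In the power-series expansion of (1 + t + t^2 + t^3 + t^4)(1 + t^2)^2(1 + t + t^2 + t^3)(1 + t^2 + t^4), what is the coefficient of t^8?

(1 + t + t^2 + t^3 + t^4) has coefficients 1,1,1,1,1 for degrees 0…4.
(1 + t^2)^2 has coefficients 1,0,2,0,1,0,0,0,0 for degrees 0…8.
Multiplying by (1 + t + t^2 + t^3) gives running coefficients 1,1,3,3,3,3,1,1,0 for degrees 0…8.
Finally multiplying by (1 + t^2 + t^4), the product of all factors after the first has coefficients 1,1,4,4,7,7,7,7,4 for degrees 0…8.
[t^8] = 1·4 + 1·7 + 1·7 + 1·7 + 1·7 = 32.

32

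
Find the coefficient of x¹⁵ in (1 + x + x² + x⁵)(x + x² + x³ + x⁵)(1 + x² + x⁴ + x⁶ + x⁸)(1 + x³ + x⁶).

(1 + x + x² + x⁵) has coefficients 1,1,1,0,0,1 for degrees 0…5.
(x + x² + x³ + x⁵) has coefficients 0,1,1,1,0,1,0,0,0,0,0,0,0,0,0,0 for degrees 0…15.
Multiplying by (1 + x² + x⁴ + x⁶ + x⁸) gives running coefficients 0,1,1,2,1,3,1,3,1,3,1,2,0,1,0,0 for degrees 0…15.
Finally multiplying by (1 + x³ + x⁶), the product of all factors after the first has coefficients 0,1,1,2,2,4,3,5,5,6,5,6,4,5,3,3 for degrees 0…15.
[x¹⁵] = 1·3 + 1·3 + 1·5 + 1·5 = 16.

16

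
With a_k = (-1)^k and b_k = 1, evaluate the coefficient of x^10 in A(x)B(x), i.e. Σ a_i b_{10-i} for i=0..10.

1

The convolution is the x^10 coefficient of A(x)B(x).
Σ = 1·1 − 1·1 + 1·1 − 1·1 + 1·1 − 1·1 + 1·1 − 1·1 + 1·1 − 1·1 + 1·1 = 1.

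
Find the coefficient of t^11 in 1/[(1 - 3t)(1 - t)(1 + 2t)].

158886

Partial fractions give a closed form: a_n = (9/10)·3^n + (-1/6)·1^n + (4/15)·(-2)^n.
At n = 11: a_11 = 158886.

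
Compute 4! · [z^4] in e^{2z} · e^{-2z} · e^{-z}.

1

The EGF product rule gives c_4 = Σ_{k_1+k_2+k_3=4} C(4; k_1,k_2,k_3) · ∏ g_i(k_i), where e^{2z} gives (2)^k; e^{-2z} gives (-2)^k; e^{-z} gives (-1)^k.
g_1(k) for k = 0…4: 1, 2, 4, 8, 16.
g_2(k) for k = 0…4: 1, -2, 4, -8, 16.
g_3(k) for k = 0…4: 1, -1, 1, -1, 1.
First combine the last two factors: h(k) = Σ_j C(k,j)·g_2(j)·g_3(k−j) for k = 0…4: 1, -3, 9, -27, 81.
c_4 = Σ_k C(4,k)·g_1(k)·h(4−k) = 1·1·81 + 4·2·(-27) + 6·4·9 + 4·8·(-3) + 1·16·1 = 81 − 216 + 216 − 96 + 16 = 1.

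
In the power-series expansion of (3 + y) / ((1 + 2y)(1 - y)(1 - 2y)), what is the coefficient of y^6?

Partial fractions give a closed form: a_n = (5/6)·(-2)^n + (-4/3)·1^n + (7/2)·2^n.
At n = 6: a_6 = 276.

276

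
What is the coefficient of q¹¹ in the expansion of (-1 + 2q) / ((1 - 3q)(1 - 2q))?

-177147

The denominator gives the recurrence a_n = 5a_(n−1) − 6a_(n−2) for n ≥ 3; the numerator fixes a_0 = -1, a_1 = -3, a_2 = -9.
Iterating: -1, -3, -9, -27, -81, -243, -729, -2187, -6561, -19683, -59049, -177147, so a_11 = -177147.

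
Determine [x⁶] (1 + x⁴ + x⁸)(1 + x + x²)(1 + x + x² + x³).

3

(1 + x⁴ + x⁸) has coefficients 1,0,0,0,1,0,0 for degrees 0…6.
(1 + x + x²) has coefficients 1,1,1,0,0,0,0 for degrees 0…6.
Finally multiplying by (1 + x + x² + x³), the product of all factors after the first has coefficients 1,2,3,3,2,1,0 for degrees 0…6.
[x⁶] = 1·0 + 1·3 = 3.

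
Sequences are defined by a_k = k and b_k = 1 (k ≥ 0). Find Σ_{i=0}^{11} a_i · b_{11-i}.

66

Write out a_i and b_{11-i} for i = 0,…,11 and sum the products.
Σ = 0·1 + 1·1 + 2·1 + 3·1 + 4·1 + 5·1 + 6·1 + 7·1 + 8·1 + 9·1 + 10·1 + 11·1 = 66.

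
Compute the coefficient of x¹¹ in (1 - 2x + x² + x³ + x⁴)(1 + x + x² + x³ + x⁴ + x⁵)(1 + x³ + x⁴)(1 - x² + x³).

7

(1 - 2x + x² + x³ + x⁴) has coefficients 1,-2,1,1,1 for degrees 0…4.
(1 + x + x² + x³ + x⁴ + x⁵) has coefficients 1,1,1,1,1,1,0,0,0,0,0,0 for degrees 0…11.
Multiplying by (1 + x³ + x⁴) gives running coefficients 1,1,1,2,3,3,2,2,2,1,0,0 for degrees 0…11.
Finally multiplying by (1 - x² + x³), the product of all factors after the first has coefficients 1,1,0,2,3,2,1,2,3,1,0,1 for degrees 0…11.
[x¹¹] = 1·1 − 2·0 + 1·1 + 1·3 + 1·2 = 7.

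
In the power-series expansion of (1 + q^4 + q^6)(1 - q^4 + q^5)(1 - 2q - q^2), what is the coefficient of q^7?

(1 + q^4 + q^6) has coefficients 1,0,0,0,1,0,1 for degrees 0…6.
(1 - q^4 + q^5) has coefficients 1,0,0,0,-1,1,0,0 for degrees 0…7.
Finally multiplying by (1 - 2q - q^2), the product of all factors after the first has coefficients 1,-2,-1,0,-1,3,-1,-1 for degrees 0…7.
[q^7] = 1·(-1) + 1·0 + 1·(-2) = -3.

-3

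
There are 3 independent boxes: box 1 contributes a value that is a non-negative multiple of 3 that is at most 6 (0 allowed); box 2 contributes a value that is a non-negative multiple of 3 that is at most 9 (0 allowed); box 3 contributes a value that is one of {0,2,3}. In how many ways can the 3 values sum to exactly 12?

5

The generating function for the choices is (1 + y^3 + y^6)·(1 + y^3 + y^6 + y^9)·(1 + y^2 + y^3); the count is [y^12].
(1 + y^3 + y^6) has coefficients 1,0,0,1,0,0,1 for degrees 0…6.
(1 + y^3 + y^6 + y^9) has coefficients 1,0,0,1,0,0,1,0,0,1,0,0,0 for degrees 0…12.
Finally multiplying by (1 + y^2 + y^3), the product of all factors after the first has coefficients 1,0,1,2,0,1,2,0,1,2,0,1,1 for degrees 0…12.
[y^12] = 1·1 + 1·2 + 1·2 = 5.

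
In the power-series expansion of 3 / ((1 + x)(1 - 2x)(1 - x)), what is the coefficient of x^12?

16383

Partial fractions give a closed form: a_n = (1/2)·(-1)^n + (4)·2^n + (-3/2)·1^n.
At n = 12: a_12 = 16383.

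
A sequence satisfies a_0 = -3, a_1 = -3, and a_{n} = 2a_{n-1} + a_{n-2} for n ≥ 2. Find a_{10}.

The ordinary generating function has denominator 1 - 2z - z^2.
Iterating the recurrence: a_0,…,a_{10} = -3, -3, -9, -21, -51, -123, -297, -717, -1731, -4179, -10089.

-10089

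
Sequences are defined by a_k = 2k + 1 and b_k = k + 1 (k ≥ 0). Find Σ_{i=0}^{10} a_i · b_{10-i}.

506

Write out a_i and b_{10-i} for i = 0,…,10 and sum the products.
Σ = 1·11 + 3·10 + 5·9 + 7·8 + 9·7 + 11·6 + 13·5 + 15·4 + 17·3 + 19·2 + 21·1 = 506.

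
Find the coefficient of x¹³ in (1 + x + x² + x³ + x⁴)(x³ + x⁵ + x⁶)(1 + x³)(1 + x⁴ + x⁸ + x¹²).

(1 + x + x² + x³ + x⁴) has coefficients 1,1,1,1,1 for degrees 0…4.
(x³ + x⁵ + x⁶) has coefficients 0,0,0,1,0,1,1,0,0,0,0,0,0,0 for degrees 0…13.
Multiplying by (1 + x³) gives running coefficients 0,0,0,1,0,1,2,0,1,1,0,0,0,0 for degrees 0…13.
Finally multiplying by (1 + x⁴ + x⁸ + x¹²), the product of all factors after the first has coefficients 0,0,0,1,0,1,2,1,1,2,2,1,1,2 for degrees 0…13.
[x¹³] = 1·2 + 1·1 + 1·1 + 1·2 + 1·2 = 8.

8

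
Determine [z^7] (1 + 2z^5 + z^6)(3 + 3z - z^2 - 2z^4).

(1 + 2z^5 + z^6) has coefficients 1,0,0,0,0,2,1 for degrees 0…6.
(3 + 3z - z^2 - 2z^4) has coefficients 3,3,-1,0,-2,0,0,0 for degrees 0…7.
[z^7] = 1·0 + 2·(-1) + 1·3 = 1.

1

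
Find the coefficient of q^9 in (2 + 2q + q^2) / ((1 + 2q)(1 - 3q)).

The denominator gives the recurrence a_n = a_(n−1) + 6a_(n−2) for n ≥ 3; the numerator fixes a_0 = 2, a_1 = 4, a_2 = 17.
Iterating: 2, 4, 17, 41, 143, 389, 1247, 3581, 11063, 32549, so a_9 = 32549.

32549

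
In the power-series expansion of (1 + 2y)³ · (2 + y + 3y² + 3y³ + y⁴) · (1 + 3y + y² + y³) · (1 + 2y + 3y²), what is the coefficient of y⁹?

1031

(1 + 2y)³ has coefficients 1,6,12,8 for degrees 0…3.
(2 + y + 3y² + 3y³ + y⁴) has coefficients 2,1,3,3,1,0,0,0,0,0 for degrees 0…9.
Multiplying by (1 + 3y + y² + y³) gives running coefficients 2,7,8,15,14,9,4,1,0,0 for degrees 0…9.
Finally multiplying by (1 + 2y + 3y²), the product of all factors after the first has coefficients 2,11,28,52,68,82,64,36,14,3 for degrees 0…9.
[y⁹] = 1·3 + 6·14 + 12·36 + 8·64 = 1031.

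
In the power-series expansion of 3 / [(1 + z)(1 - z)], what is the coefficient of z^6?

3

The denominator gives the recurrence a_n = a_(n−2) for n ≥ 2; the numerator fixes a_0 = 3, a_1 = 0.
Iterating: 3, 0, 3, 0, 3, 0, 3, so a_6 = 3.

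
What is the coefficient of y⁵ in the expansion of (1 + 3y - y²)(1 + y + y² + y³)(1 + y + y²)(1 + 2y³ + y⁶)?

20

(1 + 3y - y²) has coefficients 1,3,-1 for degrees 0…2.
(1 + y + y² + y³) has coefficients 1,1,1,1,0,0 for degrees 0…5.
Multiplying by (1 + y + y²) gives running coefficients 1,2,3,3,2,1 for degrees 0…5.
Finally multiplying by (1 + 2y³ + y⁶), the product of all factors after the first has coefficients 1,2,3,5,6,7 for degrees 0…5.
[y⁵] = 1·7 + 3·6 − 1·5 = 20.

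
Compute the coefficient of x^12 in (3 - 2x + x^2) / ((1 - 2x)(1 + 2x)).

13312

The denominator gives the recurrence a_n = 4a_(n−2) for n ≥ 3; the numerator fixes a_0 = 3, a_1 = -2, a_2 = 13.
Iterating: 3, -2, 13, -8, 52, -32, 208, -128, 832, -512, 3328, -2048, 13312, so a_12 = 13312.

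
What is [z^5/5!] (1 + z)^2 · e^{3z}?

The EGF product rule gives c_5 = Σ_{k_1+k_2=5} C(5; k_1,k_2) · ∏ g_i(k_i), where (1+z)^2 gives the falling factorial (2)_k; e^{3z} gives (3)^k.
g_1(k) for k = 0…5: 1, 2, 2, 0, 0, 0.
g_2(k) for k = 0…5: 1, 3, 9, 27, 81, 243.
c_5 = Σ_k C(5,k)·g_1(k)·g_2(5−k) = 1·1·243 + 5·2·81 + 10·2·27 = 243 + 810 + 540 = 1593.

1593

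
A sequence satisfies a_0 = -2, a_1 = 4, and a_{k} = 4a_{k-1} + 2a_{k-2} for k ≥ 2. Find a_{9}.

The ordinary generating function has denominator 1 - 4x - 2x^2.
Iterating the recurrence: a_0,…,a_{9} = -2, 4, 12, 56, 248, 1104, 4912, 21856, 97248, 432704.

432704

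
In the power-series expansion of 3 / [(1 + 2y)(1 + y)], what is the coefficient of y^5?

-189

The denominator gives the recurrence a_n = −3a_(n−1) − 2a_(n−2) for n ≥ 2; the numerator fixes a_0 = 3, a_1 = -9.
Iterating: 3, -9, 21, -45, 93, -189, so a_5 = -189.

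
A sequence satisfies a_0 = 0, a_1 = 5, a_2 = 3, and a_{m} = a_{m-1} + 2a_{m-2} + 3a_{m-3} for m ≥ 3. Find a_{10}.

5533

The ordinary generating function has denominator 1 - y - 2y^2 - 3y^3.
Iterating the recurrence: a_0,…,a_{10} = 0, 5, 3, 13, 34, 69, 176, 416, 975, 2335, 5533.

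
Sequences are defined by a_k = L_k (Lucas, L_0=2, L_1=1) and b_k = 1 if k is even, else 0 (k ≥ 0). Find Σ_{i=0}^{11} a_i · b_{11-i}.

320

Write out a_i and b_{11-i} for i = 0,…,11 and sum the products.
Σ = 2·0 + 1·1 + 3·0 + 4·1 + 7·0 + 11·1 + 18·0 + 29·1 + 47·0 + 76·1 + 123·0 + 199·1 = 320.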